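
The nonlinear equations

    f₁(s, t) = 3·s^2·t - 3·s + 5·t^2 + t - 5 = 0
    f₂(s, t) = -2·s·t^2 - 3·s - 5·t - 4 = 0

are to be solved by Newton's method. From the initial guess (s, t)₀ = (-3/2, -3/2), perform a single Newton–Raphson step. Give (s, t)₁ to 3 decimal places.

(-0.908, -0.764)

At (-3/2, -3/2): F = (-0.875, 14.750).
Jacobian J = [[6·s·t - 3, 3·s^2 + 10·t + 1], [-2·t^2 - 3, -4·s·t - 5]].
At the point, J = [[10.500, -7.250], [-7.500, -14.000]] (det J = -201.375).
Solving J·Δ = −F gives Δ = (0.592, 0.736).
Then the next iterate is (s, t)₁ = (-0.908, -0.764).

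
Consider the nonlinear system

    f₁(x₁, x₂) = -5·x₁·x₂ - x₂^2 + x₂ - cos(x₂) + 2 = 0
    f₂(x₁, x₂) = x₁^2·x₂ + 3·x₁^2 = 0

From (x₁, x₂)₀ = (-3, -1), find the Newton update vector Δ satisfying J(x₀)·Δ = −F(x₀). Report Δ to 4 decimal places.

(1.7884, 0.3845)

At (-3, -1): F = (-15.540302, 18.0000).
Jacobian J = [[-5·x₂, -5·x₁ - 2·x₂ + sin(x₂) + 1], [2·x₁·x₂ + 6·x₁, x₁^2]].
At the point, J = [[5.0000, 17.158529], [-12.0000, 9.0000]] (det J = 250.902348).
Solving J·Δ = −F gives Δ = (1.7884, 0.3845).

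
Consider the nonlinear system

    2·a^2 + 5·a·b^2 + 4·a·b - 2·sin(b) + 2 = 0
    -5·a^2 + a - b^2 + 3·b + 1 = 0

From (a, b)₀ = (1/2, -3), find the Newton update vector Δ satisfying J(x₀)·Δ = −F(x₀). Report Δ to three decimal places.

(0.081, 2.008)

At (1/2, -3): F = (19.28224, -17.750).
Jacobian J = [[4·a + 5·b^2 + 4·b, 10·a·b + 4·a - 2·cos(b)], [-10·a + 1, -2·b + 3]].
At the point, J = [[35.000, -11.02002], [-4.000, 9.000]] (det J = 270.91994).
Solving J·Δ = −F gives Δ = (0.081, 2.008).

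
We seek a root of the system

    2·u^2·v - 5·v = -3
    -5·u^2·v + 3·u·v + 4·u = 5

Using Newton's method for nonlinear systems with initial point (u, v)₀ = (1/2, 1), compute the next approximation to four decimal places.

(1.8421, 1.2632)

At (1/2, 1): F = (-1.5000, -2.7500).
Jacobian J = [[4·u·v, 2·u^2 - 5], [-10·u·v + 3·v + 4, -5·u^2 + 3·u]].
At the point, J = [[2.0000, -4.5000], [2.0000, 0.2500]] (det J = 9.5000).
Solving J·Δ = −F gives Δ = (1.3421, 0.2632).
Then the next iterate is (u, v)₁ = (1.8421, 1.2632).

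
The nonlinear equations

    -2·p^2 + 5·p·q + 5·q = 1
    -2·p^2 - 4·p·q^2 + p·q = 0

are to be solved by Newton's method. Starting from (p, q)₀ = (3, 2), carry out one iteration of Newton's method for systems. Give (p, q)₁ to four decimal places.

At (3, 2): F = (21.0000, -60.0000).
Jacobian J = [[-4·p + 5·q, 5·p + 5], [-4·p - 4·q^2 + q, -8·p·q + p]].
At the point, J = [[-2.0000, 20.0000], [-26.0000, -45.0000]] (det J = 610.0000).
Solving J·Δ = −F gives Δ = (-0.4180, -1.0918).
Then the next iterate is (p, q)₁ = (2.5820, 0.9082).

(2.5820, 0.9082)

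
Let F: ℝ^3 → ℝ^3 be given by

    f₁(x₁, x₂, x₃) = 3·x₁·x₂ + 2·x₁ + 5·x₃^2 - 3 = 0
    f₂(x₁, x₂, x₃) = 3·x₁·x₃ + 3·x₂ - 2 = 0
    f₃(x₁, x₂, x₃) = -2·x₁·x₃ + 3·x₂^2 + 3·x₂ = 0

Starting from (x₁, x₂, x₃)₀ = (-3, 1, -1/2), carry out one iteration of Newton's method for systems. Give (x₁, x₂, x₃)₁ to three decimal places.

(-0.713, 0.394, -0.472)

At (-3, 1, -1/2): F = (-16.750, 5.500, 3.000).
Jacobian J = [[3·x₂ + 2, 3·x₁, 10·x₃], [3·x₃, 3, 3·x₁], [-2·x₃, 6·x₂ + 3, -2·x₁]].
At the point, J = [[5.000, -9.000, -5.000], [-1.500, 3.000, -9.000], [1.000, 9.000, 6.000]] (det J = 577.500).
Solving J·Δ = −F gives Δ = (2.287, -0.606, 0.028).
Then the next iterate is (x₁, x₂, x₃)₁ = (-0.713, 0.394, -0.472).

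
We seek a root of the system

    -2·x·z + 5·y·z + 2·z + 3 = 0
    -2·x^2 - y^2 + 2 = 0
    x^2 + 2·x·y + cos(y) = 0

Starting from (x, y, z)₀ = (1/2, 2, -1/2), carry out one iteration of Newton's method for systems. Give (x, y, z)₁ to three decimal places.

At (1/2, 2, -1/2): F = (-2.500, -2.500, 1.83385).
Jacobian J = [[-2·z, 5·z, -2·x + 5·y + 2], [-4·x, -2·y, 0], [2·x + 2·y, 2·x - sin(y), 0]].
At the point, J = [[1.000, -2.500, 11.000], [-2.000, -4.000, 0.000], [5.000, 0.09070, 0.000]] (det J = 218.00454).
Solving J·Δ = −F gives Δ = (-0.359, -0.446, 0.159).
Then the next iterate is (x, y, z)₁ = (0.141, 1.554, -0.341).

(0.141, 1.554, -0.341)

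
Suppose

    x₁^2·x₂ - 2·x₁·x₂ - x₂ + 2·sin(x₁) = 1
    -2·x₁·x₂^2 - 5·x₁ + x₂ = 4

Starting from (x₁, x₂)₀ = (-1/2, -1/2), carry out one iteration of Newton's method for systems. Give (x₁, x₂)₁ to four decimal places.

(-0.8182, 11.9783)

At (-1/2, -1/2): F = (-2.083851, -1.7500).
Jacobian J = [[2·x₁·x₂ - 2·x₂ + 2·cos(x₁), x₁^2 - 2·x₁ - 1], [-2·x₂^2 - 5, -4·x₁·x₂ + 1]].
At the point, J = [[3.255165, 0.2500], [-5.5000, 0.0000]] (det J = 1.3750).
Solving J·Δ = −F gives Δ = (-0.3182, 12.4783).
Then the next iterate is (x₁, x₂)₁ = (-0.8182, 11.9783).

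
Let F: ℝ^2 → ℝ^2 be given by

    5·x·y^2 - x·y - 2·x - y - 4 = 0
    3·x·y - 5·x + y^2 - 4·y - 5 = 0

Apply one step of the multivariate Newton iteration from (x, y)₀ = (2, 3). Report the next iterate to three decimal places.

At (2, 3): F = (73.000, 0.000).
Jacobian J = [[5·y^2 - y - 2, 10·x·y - x - 1], [3·y - 5, 3·x + 2·y - 4]].
At the point, J = [[40.000, 57.000], [4.000, 8.000]] (det J = 92.000).
Solving J·Δ = −F gives Δ = (-6.348, 3.174).
Then the next iterate is (x, y)₁ = (-4.348, 6.174).

(-4.348, 6.174)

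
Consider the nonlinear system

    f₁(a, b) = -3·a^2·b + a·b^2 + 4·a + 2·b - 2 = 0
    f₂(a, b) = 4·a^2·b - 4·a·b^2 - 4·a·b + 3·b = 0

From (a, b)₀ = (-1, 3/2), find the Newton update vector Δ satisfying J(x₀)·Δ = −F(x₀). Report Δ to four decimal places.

At (-1, 3/2): F = (-9.7500, 25.5000).
Jacobian J = [[-6·a·b + b^2 + 4, -3·a^2 + 2·a·b + 2], [8·a·b - 4·b^2 - 4·b, 4·a^2 - 8·a·b - 4·a + 3]].
At the point, J = [[15.2500, -4.0000], [-27.0000, 23.0000]] (det J = 242.7500).
Solving J·Δ = −F gives Δ = (0.5036, -0.5175).

(0.5036, -0.5175)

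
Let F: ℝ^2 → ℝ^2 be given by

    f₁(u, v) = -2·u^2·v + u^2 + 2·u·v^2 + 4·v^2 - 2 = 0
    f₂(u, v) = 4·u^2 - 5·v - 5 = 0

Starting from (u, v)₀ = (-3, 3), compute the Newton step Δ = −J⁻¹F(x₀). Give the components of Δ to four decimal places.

(0.8385, -0.8250)

At (-3, 3): F = (-65.0000, 16.0000).
Jacobian J = [[-4·u·v + 2·u + 2·v^2, -2·u^2 + 4·u·v + 8·v], [8·u, -5]].
At the point, J = [[48.0000, -30.0000], [-24.0000, -5.0000]] (det J = -960.0000).
Solving J·Δ = −F gives Δ = (0.8385, -0.8250).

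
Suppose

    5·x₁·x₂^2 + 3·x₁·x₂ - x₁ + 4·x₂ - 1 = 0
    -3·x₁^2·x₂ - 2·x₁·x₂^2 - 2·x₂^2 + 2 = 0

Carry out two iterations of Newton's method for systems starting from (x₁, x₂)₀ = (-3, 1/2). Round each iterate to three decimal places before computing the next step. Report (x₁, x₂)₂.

(-1.761, 0.278)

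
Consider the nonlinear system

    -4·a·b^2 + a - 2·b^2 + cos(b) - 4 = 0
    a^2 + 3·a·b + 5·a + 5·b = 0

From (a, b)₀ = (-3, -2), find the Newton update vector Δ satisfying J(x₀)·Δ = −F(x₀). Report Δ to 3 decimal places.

(-0.244, 0.927)

At (-3, -2): F = (32.58385, 2.000).
Jacobian J = [[-4·b^2 + 1, -8·a·b - 4·b - sin(b)], [2·a + 3·b + 5, 3·a + 5]].
At the point, J = [[-15.000, -39.09070], [-7.000, -4.000]] (det J = -213.63492).
Solving J·Δ = −F gives Δ = (-0.244, 0.927).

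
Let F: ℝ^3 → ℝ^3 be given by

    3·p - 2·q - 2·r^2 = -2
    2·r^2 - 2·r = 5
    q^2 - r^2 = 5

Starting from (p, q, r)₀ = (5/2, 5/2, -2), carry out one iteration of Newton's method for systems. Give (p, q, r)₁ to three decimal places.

At (5/2, 5/2, -2): F = (-3.500, 7.000, -2.750).
Jacobian J = [[3, -2, -4·r], [0, 0, 4·r - 2], [0, 2·q, -2·r]].
At the point, J = [[3.000, -2.000, 8.000], [0.000, 0.000, -10.000], [0.000, 5.000, 4.000]] (det J = 150.000).
Solving J·Δ = −F gives Δ = (-0.707, -0.010, 0.700).
Then the next iterate is (p, q, r)₁ = (1.793, 2.490, -1.300).

(1.793, 2.490, -1.300)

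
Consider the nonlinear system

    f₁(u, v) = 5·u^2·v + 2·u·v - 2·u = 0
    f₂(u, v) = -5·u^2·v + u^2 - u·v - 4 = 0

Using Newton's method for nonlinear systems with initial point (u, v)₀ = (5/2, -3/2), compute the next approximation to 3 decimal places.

At (5/2, -3/2): F = (-59.375, 52.875).
Jacobian J = [[10·u·v + 2·v - 2, 5·u^2 + 2·u], [-10·u·v + 2·u - v, -5·u^2 - u]].
At the point, J = [[-42.500, 36.250], [44.000, -33.750]] (det J = -160.625).
Solving J·Δ = −F gives Δ = (0.543, 2.274).
Then the next iterate is (u, v)₁ = (3.043, 0.774).

(3.043, 0.774)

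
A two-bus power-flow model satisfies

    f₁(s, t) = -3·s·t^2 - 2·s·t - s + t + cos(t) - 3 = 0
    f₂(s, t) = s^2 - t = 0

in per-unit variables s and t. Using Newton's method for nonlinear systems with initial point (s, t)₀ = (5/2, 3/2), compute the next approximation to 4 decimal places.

(1.4280, 0.8898)

At (5/2, 3/2): F = (-28.304263, 4.7500).
Jacobian J = [[-3·t^2 - 2·t - 1, -6·s·t - 2·s - sin(t) + 1], [2·s, -1]].
At the point, J = [[-10.7500, -27.497495], [5.0000, -1.0000]] (det J = 148.237475).
Solving J·Δ = −F gives Δ = (-1.0720, -0.6102).
Then the next iterate is (s, t)₁ = (1.4280, 0.8898).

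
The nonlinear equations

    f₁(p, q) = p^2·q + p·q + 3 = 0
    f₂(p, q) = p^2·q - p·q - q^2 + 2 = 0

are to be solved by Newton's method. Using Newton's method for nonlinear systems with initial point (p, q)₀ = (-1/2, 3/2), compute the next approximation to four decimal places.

(-8.0833, 12.0000)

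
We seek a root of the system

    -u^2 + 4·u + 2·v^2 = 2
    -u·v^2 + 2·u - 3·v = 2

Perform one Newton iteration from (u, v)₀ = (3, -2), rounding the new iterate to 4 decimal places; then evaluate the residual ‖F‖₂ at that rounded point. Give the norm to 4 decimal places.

4.0379

At (3, -2): F = (9.0000, -2.0000).
Jacobian J = [[-2·u + 4, 4·v], [-v^2 + 2, -2·u·v - 3]].
At the point, J = [[-2.0000, -8.0000], [-2.0000, 9.0000]] (det J = -34.0000).
Solving J·Δ = −F gives Δ = (1.9118, 0.6471).
Then the next iterate is (u, v)₁ = (4.9118, -1.3529).
Re-evaluating at (4.9118, -1.3529): F = (-2.817902, 2.892044), so ‖F‖₂ = 4.0379.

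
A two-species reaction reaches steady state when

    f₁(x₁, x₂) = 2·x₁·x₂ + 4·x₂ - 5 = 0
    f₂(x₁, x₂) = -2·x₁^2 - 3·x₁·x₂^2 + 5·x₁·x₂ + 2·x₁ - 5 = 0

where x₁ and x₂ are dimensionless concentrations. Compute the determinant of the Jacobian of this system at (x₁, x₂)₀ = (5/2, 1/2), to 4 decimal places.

61.2500

J = [[2·x₂, 2·x₁ + 4], [-4·x₁ - 3·x₂^2 + 5·x₂ + 2, -6·x₁·x₂ + 5·x₁]].
At the point, J = [[1.0000, 9.0000], [-6.2500, 5.0000]].
det J = 61.2500.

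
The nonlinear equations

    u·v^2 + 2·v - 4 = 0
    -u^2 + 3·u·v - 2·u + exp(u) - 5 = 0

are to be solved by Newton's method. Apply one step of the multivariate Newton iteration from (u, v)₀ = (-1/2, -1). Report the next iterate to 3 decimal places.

At (-1/2, -1): F = (-6.500, -2.14347).
Jacobian J = [[v^2, 2·u·v + 2], [-2·u + 3·v + exp(u) - 2, 3·u]].
At the point, J = [[1.000, 3.000], [-3.39347, -1.500]] (det J = 8.68041).
Solving J·Δ = −F gives Δ = (-1.864, 2.788).
Then the next iterate is (u, v)₁ = (-2.364, 1.788).

(-2.364, 1.788)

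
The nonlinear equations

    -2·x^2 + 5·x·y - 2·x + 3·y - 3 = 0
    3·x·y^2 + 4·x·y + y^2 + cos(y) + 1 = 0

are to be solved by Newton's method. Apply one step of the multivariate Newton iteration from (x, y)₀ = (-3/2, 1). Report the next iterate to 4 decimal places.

(-0.5464, 0.9072)

At (-3/2, 1): F = (-9.0000, -7.959698).
Jacobian J = [[-4·x + 5·y - 2, 5·x + 3], [3·y^2 + 4·y, 6·x·y + 4·x + 2·y - sin(y)]].
At the point, J = [[9.0000, -4.5000], [7.0000, -13.841471]] (det J = -93.073239).
Solving J·Δ = −F gives Δ = (0.9536, -0.0928).
Then the next iterate is (x, y)₁ = (-0.5464, 0.9072).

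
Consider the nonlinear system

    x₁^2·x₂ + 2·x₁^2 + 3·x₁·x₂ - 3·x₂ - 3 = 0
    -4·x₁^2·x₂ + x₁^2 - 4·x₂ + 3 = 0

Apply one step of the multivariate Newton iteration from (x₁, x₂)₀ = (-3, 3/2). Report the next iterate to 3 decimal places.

At (-3, 3/2): F = (10.500, -48.000).
Jacobian J = [[2·x₁·x₂ + 4·x₁ + 3·x₂, x₁^2 + 3·x₁ - 3], [-8·x₁·x₂ + 2·x₁, -4·x₁^2 - 4]].
At the point, J = [[-16.500, -3.000], [30.000, -40.000]] (det J = 750.000).
Solving J·Δ = −F gives Δ = (0.752, -0.636).
Then the next iterate is (x₁, x₂)₁ = (-2.248, 0.864).

(-2.248, 0.864)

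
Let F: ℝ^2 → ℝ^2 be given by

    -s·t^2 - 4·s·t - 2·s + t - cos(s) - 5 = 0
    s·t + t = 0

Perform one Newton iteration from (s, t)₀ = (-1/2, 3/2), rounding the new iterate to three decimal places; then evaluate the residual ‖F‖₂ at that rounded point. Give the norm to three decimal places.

0.878

At (-1/2, 3/2): F = (0.74742, 0.750).
Jacobian J = [[-t^2 - 4·t + sin(s) - 2, -2·s·t - 4·s + 1], [t, s + 1]].
At the point, J = [[-10.72943, 4.500], [1.500, 0.500]] (det J = -12.11471).
Solving J·Δ = −F gives Δ = (-0.248, -0.757).
Then the next iterate is (s, t)₁ = (-0.748, 0.743).
Re-evaluating at (-0.748, 0.743): F = (-0.85806, 0.18724), so ‖F‖₂ = 0.878.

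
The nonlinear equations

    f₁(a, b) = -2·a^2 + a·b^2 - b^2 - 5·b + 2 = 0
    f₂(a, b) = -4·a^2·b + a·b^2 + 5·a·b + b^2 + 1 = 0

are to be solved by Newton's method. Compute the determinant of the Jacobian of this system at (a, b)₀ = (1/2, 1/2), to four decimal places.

-1.1250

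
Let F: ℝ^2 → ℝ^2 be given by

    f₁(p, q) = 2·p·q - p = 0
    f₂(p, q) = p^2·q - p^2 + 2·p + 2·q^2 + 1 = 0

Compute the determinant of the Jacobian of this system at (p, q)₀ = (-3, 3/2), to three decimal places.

24.000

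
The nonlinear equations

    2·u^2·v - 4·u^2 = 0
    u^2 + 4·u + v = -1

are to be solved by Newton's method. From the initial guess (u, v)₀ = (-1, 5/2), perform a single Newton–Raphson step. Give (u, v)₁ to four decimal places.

(-1.0000, 2.0000)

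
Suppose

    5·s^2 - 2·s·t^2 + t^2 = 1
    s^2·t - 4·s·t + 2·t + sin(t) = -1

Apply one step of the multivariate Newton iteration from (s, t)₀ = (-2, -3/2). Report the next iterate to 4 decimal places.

(-1.3281, -0.5807)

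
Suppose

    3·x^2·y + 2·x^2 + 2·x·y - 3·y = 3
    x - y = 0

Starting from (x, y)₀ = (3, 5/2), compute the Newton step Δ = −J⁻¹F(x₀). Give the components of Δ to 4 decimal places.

At (3, 5/2): F = (90.0000, 0.5000).
Jacobian J = [[6·x·y + 4·x + 2·y, 3·x^2 + 2·x - 3], [1, -1]].
At the point, J = [[62.0000, 30.0000], [1.0000, -1.0000]] (det J = -92.0000).
Solving J·Δ = −F gives Δ = (-1.1413, -0.6413).

(-1.1413, -0.6413)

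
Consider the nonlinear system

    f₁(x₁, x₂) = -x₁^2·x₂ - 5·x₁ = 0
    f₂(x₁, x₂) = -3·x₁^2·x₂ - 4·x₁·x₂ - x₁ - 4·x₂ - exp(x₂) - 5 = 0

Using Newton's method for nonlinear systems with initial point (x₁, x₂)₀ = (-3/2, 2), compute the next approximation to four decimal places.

(8.6459, 7.8426)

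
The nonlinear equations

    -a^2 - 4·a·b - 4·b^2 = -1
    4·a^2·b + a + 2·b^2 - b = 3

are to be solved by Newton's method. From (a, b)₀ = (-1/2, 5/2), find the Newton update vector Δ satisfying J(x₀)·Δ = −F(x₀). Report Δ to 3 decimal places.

(-0.121, -1.009)

At (-1/2, 5/2): F = (-19.250, 9.000).
Jacobian J = [[-2·a - 4·b, -4·a - 8·b], [8·a·b + 1, 4·a^2 + 4·b - 1]].
At the point, J = [[-9.000, -18.000], [-9.000, 10.000]] (det J = -252.000).
Solving J·Δ = −F gives Δ = (-0.121, -1.009).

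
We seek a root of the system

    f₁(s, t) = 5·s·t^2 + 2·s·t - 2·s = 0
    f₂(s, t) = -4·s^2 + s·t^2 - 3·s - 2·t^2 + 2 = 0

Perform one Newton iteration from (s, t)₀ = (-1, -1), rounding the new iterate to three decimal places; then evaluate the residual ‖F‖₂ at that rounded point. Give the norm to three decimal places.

At (-1, -1): F = (-1.000, -2.000).
Jacobian J = [[5·t^2 + 2·t - 2, 10·s·t + 2·s], [-8·s + t^2 - 3, 2·s·t - 4·t]].
At the point, J = [[1.000, 8.000], [6.000, 6.000]] (det J = -42.000).
Solving J·Δ = −F gives Δ = (0.238, 0.095).
Then the next iterate is (s, t)₁ = (-0.762, -0.905).
Re-evaluating at (-0.762, -0.905): F = (-0.21727, -0.29872), so ‖F‖₂ = 0.369.

0.369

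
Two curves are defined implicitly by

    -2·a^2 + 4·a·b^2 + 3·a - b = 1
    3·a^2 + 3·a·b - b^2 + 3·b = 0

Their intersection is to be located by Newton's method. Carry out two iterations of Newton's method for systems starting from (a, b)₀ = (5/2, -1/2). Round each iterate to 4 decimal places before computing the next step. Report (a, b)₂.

At (5/2, -1/2): F = (-3.0000, 13.2500).
Jacobian J = [[-4·a + 4·b^2 + 3, 8·a·b - 1], [6·a + 3·b, 3·a - 2·b + 3]].
At the point, J = [[-6.0000, -11.0000], [13.5000, 11.5000]] (det J = 79.5000).
Solving J·Δ = −F gives Δ = (-1.3994, 0.4906).
Then the next iterate is (a, b)₁ = (1.1006, -0.0094).
Round to (1.1006, -0.0094) and repeat: F = (-0.111052, 3.574636), J = [[-1.402047, -1.082765], [6.5754, 6.3206]].
Δ = (1.8188, -2.4576), so (a, b)₂ = (2.9194, -2.4670).

(2.9194, -2.4670)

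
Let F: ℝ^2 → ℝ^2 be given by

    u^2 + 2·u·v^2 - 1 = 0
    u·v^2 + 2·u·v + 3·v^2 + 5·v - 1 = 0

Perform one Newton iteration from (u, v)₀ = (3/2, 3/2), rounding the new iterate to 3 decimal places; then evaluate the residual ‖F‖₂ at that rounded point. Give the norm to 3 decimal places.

At (3/2, 3/2): F = (8.000, 21.125).
Jacobian J = [[2·u + 2·v^2, 4·u·v], [v^2 + 2·v, 2·u·v + 2·u + 6·v + 5]].
At the point, J = [[7.500, 9.000], [5.250, 21.500]] (det J = 114.000).
Solving J·Δ = −F gives Δ = (0.159, -1.021).
Then the next iterate is (u, v)₁ = (1.659, 0.479).
Re-evaluating at (1.659, 0.479): F = (2.51357, 4.05329), so ‖F‖₂ = 4.769.

4.769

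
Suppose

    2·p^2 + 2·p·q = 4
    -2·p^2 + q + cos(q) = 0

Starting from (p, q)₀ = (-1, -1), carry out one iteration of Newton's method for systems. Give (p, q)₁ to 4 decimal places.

(-2.6135, 3.8406)

At (-1, -1): F = (0.0000, -2.459698).
Jacobian J = [[4·p + 2·q, 2·p], [-4·p, -sin(q) + 1]].
At the point, J = [[-6.0000, -2.0000], [4.0000, 1.841471]] (det J = -3.048826).
Solving J·Δ = −F gives Δ = (-1.6135, 4.8406).
Then the next iterate is (p, q)₁ = (-2.6135, 3.8406).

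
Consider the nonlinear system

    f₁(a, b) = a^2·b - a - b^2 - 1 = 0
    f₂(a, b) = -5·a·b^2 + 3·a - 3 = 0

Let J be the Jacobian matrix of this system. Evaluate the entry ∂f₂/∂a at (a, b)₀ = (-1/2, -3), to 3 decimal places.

-42.000

∂f₂/∂a = -5·b^2 + 3.
At (-1/2, -3) this is -42.000.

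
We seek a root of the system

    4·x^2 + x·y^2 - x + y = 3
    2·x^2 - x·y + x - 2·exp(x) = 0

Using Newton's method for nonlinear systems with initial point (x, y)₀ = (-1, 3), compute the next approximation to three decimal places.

(-0.634, 2.200)

At (-1, 3): F = (-4.000, 3.26424).
Jacobian J = [[8·x + y^2 - 1, 2·x·y + 1], [4·x - y - 2·exp(x) + 1, -x]].
At the point, J = [[0.000, -5.000], [-6.73576, 1.000]] (det J = -33.67879).
Solving J·Δ = −F gives Δ = (0.366, -0.800).
Then the next iterate is (x, y)₁ = (-0.634, 2.200).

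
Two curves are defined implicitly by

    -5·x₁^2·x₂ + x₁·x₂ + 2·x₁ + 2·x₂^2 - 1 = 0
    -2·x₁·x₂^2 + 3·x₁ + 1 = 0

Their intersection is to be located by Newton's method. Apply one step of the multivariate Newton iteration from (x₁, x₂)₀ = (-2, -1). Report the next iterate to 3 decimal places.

At (-2, -1): F = (19.000, -1.000).
Jacobian J = [[-10·x₁·x₂ + x₂ + 2, -5·x₁^2 + x₁ + 4·x₂], [-2·x₂^2 + 3, -4·x₁·x₂]].
At the point, J = [[-19.000, -26.000], [1.000, -8.000]] (det J = 178.000).
Solving J·Δ = −F gives Δ = (1.000, 0.000).
Then the next iterate is (x₁, x₂)₁ = (-1.000, -1.000).

(-1.000, -1.000)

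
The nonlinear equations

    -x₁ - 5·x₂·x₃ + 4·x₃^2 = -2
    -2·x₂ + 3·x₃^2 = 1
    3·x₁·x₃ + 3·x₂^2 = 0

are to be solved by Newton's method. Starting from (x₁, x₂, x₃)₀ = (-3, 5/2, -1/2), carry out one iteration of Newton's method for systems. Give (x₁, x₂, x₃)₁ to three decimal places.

At (-3, 5/2, -1/2): F = (12.250, -5.250, 23.250).
Jacobian J = [[-1, -5·x₃, -5·x₂ + 8·x₃], [0, -2, 6·x₃], [3·x₃, 6·x₂, 3·x₁]].
At the point, J = [[-1.000, 2.500, -16.500], [0.000, -2.000, -3.000], [-1.500, 15.000, -9.000]] (det J = -2.250).
Solving J·Δ = −F gives Δ = (449.500, 30.250, -21.917).
Then the next iterate is (x₁, x₂, x₃)₁ = (446.500, 32.750, -22.417).

(446.500, 32.750, -22.417)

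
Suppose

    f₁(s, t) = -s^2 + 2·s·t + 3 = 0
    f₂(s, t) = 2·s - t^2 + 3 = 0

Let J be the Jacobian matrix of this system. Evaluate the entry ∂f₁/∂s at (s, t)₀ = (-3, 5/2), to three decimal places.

∂f₁/∂s = -2·s + 2·t.
At (-3, 5/2) this is 11.000.

11.000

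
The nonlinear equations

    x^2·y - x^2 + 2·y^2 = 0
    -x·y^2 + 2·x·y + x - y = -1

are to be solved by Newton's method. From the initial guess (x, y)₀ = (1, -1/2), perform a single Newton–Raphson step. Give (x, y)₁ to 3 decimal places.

At (1, -1/2): F = (-1.000, 1.250).
Jacobian J = [[2·x·y - 2·x, x^2 + 4·y], [-y^2 + 2·y + 1, -2·x·y + 2·x - 1]].
At the point, J = [[-3.000, -1.000], [-0.250, 2.000]] (det J = -6.250).
Solving J·Δ = −F gives Δ = (-0.120, -0.640).
Then the next iterate is (x, y)₁ = (0.880, -1.140).

(0.880, -1.140)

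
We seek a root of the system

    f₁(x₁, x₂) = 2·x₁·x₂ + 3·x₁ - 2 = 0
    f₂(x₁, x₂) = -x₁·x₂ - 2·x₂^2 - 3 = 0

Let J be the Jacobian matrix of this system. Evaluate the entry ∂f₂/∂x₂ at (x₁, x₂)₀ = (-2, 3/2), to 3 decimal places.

-4.000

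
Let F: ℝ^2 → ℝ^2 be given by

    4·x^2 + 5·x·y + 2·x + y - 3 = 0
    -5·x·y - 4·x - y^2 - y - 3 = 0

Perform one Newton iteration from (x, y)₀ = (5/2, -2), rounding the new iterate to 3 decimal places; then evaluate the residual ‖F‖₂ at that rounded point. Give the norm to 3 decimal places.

1.768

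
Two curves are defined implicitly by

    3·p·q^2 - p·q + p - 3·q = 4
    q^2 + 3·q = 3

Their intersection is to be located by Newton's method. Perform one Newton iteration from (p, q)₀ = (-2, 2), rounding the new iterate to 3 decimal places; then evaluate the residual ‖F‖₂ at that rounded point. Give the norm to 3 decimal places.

11.137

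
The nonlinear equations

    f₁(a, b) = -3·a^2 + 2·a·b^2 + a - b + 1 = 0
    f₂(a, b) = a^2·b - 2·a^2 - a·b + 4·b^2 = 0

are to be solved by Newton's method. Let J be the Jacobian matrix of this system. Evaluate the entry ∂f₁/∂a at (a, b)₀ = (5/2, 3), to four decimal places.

∂f₁/∂a = -6·a + 2·b^2 + 1.
At (5/2, 3) this is 4.0000.

4.0000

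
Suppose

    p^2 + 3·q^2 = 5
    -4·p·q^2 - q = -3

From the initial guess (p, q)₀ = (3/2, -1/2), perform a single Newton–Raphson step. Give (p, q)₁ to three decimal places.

(1.833, -0.833)

At (3/2, -1/2): F = (-2.000, 2.000).
Jacobian J = [[2·p, 6·q], [-4·q^2, -8·p·q - 1]].
At the point, J = [[3.000, -3.000], [-1.000, 5.000]] (det J = 12.000).
Solving J·Δ = −F gives Δ = (0.333, -0.333).
Then the next iterate is (p, q)₁ = (1.833, -0.833).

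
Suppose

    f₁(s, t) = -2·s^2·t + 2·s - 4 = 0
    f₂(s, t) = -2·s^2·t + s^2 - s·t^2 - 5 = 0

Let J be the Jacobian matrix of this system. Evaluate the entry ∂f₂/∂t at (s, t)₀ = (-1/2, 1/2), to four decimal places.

∂f₂/∂t = -2·s^2 - 2·s·t.
At (-1/2, 1/2) this is 0.0000.

0.0000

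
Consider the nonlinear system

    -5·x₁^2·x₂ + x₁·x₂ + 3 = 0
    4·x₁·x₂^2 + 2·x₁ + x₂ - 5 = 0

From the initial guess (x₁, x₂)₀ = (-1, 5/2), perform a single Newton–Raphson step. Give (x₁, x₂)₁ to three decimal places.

At (-1, 5/2): F = (-12.000, -29.500).
Jacobian J = [[-10·x₁·x₂ + x₂, -5·x₁^2 + x₁], [4·x₂^2 + 2, 8·x₁·x₂ + 1]].
At the point, J = [[27.500, -6.000], [27.000, -19.000]] (det J = -360.500).
Solving J·Δ = −F gives Δ = (0.141, -1.352).
Then the next iterate is (x₁, x₂)₁ = (-0.859, 1.148).

(-0.859, 1.148)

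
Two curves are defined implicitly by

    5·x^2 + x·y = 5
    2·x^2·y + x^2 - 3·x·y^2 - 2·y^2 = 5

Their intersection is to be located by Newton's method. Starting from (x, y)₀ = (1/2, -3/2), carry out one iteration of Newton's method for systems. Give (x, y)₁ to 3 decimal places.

At (1/2, -3/2): F = (-4.500, -13.375).
Jacobian J = [[10·x + y, x], [4·x·y + 2·x - 3·y^2, 2·x^2 - 6·x·y - 4·y]].
At the point, J = [[3.500, 0.500], [-8.750, 11.000]] (det J = 42.875).
Solving J·Δ = −F gives Δ = (0.999, 2.010).
Then the next iterate is (x, y)₁ = (1.499, 0.510).

(1.499, 0.510)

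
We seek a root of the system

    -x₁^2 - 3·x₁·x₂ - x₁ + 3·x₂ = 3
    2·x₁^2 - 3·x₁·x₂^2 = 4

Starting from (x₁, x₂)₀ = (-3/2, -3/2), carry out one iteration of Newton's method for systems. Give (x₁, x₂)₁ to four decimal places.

(-17.0952, 14.0159)

At (-3/2, -3/2): F = (-15.0000, 10.6250).
Jacobian J = [[-2·x₁ - 3·x₂ - 1, -3·x₁ + 3], [4·x₁ - 3·x₂^2, -6·x₁·x₂]].
At the point, J = [[6.5000, 7.5000], [-12.7500, -13.5000]] (det J = 7.8750).
Solving J·Δ = −F gives Δ = (-15.5952, 15.5159).
Then the next iterate is (x₁, x₂)₁ = (-17.0952, 14.0159).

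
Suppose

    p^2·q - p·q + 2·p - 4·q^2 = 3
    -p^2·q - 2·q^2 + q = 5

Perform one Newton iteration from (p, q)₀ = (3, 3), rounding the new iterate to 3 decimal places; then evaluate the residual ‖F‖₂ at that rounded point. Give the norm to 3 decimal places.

14.345

At (3, 3): F = (-15.000, -47.000).
Jacobian J = [[2·p·q - q + 2, p^2 - p - 8·q], [-2·p·q, -p^2 - 4·q + 1]].
At the point, J = [[17.000, -18.000], [-18.000, -20.000]] (det J = -664.000).
Solving J·Δ = −F gives Δ = (-0.822, -1.610).
Then the next iterate is (p, q)₁ = (2.178, 1.390).
Re-evaluating at (2.178, 1.390): F = (-2.80610, -14.06792), so ‖F‖₂ = 14.345.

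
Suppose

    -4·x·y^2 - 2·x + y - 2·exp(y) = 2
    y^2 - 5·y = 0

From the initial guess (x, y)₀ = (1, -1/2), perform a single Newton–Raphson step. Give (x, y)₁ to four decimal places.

(-0.6591, -0.0417)

At (1, -1/2): F = (-6.713061, 2.7500).
Jacobian J = [[-4·y^2 - 2, -8·x·y - 2·exp(y) + 1], [0, 2·y - 5]].
At the point, J = [[-3.0000, 3.786939], [0.0000, -6.0000]] (det J = 18.0000).
Solving J·Δ = −F gives Δ = (-1.6591, 0.4583).
Then the next iterate is (x, y)₁ = (-0.6591, -0.0417).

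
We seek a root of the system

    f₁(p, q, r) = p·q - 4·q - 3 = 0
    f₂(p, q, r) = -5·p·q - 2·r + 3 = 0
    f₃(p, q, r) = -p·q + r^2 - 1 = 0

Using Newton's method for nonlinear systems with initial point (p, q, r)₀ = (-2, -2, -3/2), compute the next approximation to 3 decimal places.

(-2.144, -0.452, -1.481)

At (-2, -2, -3/2): F = (9.000, -14.000, -2.750).
Jacobian J = [[q, p - 4, 0], [-5·q, -5·p, -2], [-q, -p, 2·r]].
At the point, J = [[-2.000, -6.000, 0.000], [10.000, 10.000, -2.000], [2.000, 2.000, -3.000]] (det J = -104.000).
Solving J·Δ = −F gives Δ = (-0.144, 1.548, 0.019).
Then the next iterate is (p, q, r)₁ = (-2.144, -0.452, -1.481).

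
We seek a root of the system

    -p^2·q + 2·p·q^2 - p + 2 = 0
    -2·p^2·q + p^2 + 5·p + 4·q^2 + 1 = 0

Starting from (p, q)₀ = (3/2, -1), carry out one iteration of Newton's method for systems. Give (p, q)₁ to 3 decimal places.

(0.173, -0.947)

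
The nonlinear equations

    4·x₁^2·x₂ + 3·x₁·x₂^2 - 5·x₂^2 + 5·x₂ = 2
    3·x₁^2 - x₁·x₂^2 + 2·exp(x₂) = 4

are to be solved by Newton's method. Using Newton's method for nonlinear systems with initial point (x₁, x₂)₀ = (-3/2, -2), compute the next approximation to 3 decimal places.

(-1.331, -0.809)

At (-3/2, -2): F = (-68.000, 9.02067).
Jacobian J = [[8·x₁·x₂ + 3·x₂^2, 4·x₁^2 + 6·x₁·x₂ - 10·x₂ + 5], [6·x₁ - x₂^2, -2·x₁·x₂ + 2·exp(x₂)]].
At the point, J = [[36.000, 52.000], [-13.000, -5.72933]] (det J = 469.74414).
Solving J·Δ = −F gives Δ = (0.169, 1.191).
Then the next iterate is (x₁, x₂)₁ = (-1.331, -0.809).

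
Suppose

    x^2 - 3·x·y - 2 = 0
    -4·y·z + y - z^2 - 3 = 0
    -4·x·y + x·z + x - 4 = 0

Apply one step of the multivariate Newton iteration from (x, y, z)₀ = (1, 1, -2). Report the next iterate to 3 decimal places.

At (1, 1, -2): F = (-4.000, 2.000, -9.000).
Jacobian J = [[2·x - 3·y, -3·x, 0], [0, -4·z + 1, -4·y - 2·z], [-4·y + z + 1, -4·x, x]].
At the point, J = [[-1.000, -3.000, 0.000], [0.000, 9.000, 0.000], [-5.000, -4.000, 1.000]] (det J = -9.000).
Solving J·Δ = −F gives Δ = (-3.333, -0.222, -8.556).
Then the next iterate is (x, y, z)₁ = (-2.333, 0.778, -10.556).

(-2.333, 0.778, -10.556)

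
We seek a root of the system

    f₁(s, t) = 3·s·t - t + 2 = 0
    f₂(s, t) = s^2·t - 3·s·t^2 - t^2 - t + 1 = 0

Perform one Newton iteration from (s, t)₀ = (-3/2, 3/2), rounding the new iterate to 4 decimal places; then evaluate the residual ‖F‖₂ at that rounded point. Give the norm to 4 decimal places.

At (-3/2, 3/2): F = (-6.2500, 10.7500).
Jacobian J = [[3·t, 3·s - 1], [2·s·t - 3·t^2, s^2 - 6·s·t - 2·t - 1]].
At the point, J = [[4.5000, -5.5000], [-11.2500, 11.7500]] (det J = -9.0000).
Solving J·Δ = −F gives Δ = (-1.5903, -2.4375).
Then the next iterate is (s, t)₁ = (-3.0903, -0.9375).
Re-evaluating at (-3.0903, -0.9375): F = (11.628969, 0.253764), so ‖F‖₂ = 11.6317.

11.6317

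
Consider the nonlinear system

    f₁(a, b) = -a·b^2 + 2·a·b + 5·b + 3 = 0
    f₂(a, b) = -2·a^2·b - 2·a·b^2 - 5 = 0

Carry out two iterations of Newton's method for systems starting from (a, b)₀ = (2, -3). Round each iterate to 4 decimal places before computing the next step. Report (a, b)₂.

(1.4926, -0.3567)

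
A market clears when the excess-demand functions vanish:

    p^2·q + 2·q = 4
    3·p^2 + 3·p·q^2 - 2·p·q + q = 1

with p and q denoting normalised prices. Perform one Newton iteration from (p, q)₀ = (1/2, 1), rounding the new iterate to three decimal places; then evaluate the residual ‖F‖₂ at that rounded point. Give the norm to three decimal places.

At (1/2, 1): F = (-1.750, 1.250).
Jacobian J = [[2·p·q, p^2 + 2], [6·p + 3·q^2 - 2·q, 6·p·q - 2·p + 1]].
At the point, J = [[1.000, 2.250], [4.000, 3.000]] (det J = -6.000).
Solving J·Δ = −F gives Δ = (-1.344, 1.375).
Then the next iterate is (p, q)₁ = (-0.844, 2.375).
Re-evaluating at (-0.844, 2.375): F = (2.44180, -6.76105), so ‖F‖₂ = 7.188.

7.188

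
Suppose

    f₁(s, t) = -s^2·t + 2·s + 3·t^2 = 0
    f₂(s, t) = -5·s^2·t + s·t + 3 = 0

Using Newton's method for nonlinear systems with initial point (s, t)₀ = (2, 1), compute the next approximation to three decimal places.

At (2, 1): F = (3.000, -15.000).
Jacobian J = [[-2·s·t + 2, -s^2 + 6·t], [-10·s·t + t, -5·s^2 + s]].
At the point, J = [[-2.000, 2.000], [-19.000, -18.000]] (det J = 74.000).
Solving J·Δ = −F gives Δ = (0.324, -1.176).
Then the next iterate is (s, t)₁ = (2.324, -0.176).

(2.324, -0.176)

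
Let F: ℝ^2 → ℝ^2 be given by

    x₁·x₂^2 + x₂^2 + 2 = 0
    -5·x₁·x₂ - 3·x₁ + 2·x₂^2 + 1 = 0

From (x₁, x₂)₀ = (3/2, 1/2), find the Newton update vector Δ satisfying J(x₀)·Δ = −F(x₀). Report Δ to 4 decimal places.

At (3/2, 1/2): F = (2.6250, -6.7500).
Jacobian J = [[x₂^2, 2·x₁·x₂ + 2·x₂], [-5·x₂ - 3, -5·x₁ + 4·x₂]].
At the point, J = [[0.2500, 2.5000], [-5.5000, -5.5000]] (det J = 12.3750).
Solving J·Δ = −F gives Δ = (-0.1970, -1.0303).

(-0.1970, -1.0303)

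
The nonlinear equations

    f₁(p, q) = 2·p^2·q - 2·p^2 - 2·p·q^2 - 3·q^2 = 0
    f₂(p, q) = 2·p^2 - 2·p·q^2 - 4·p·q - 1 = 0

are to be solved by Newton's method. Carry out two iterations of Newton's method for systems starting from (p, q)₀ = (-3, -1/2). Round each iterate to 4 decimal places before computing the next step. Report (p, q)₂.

(-0.9730, -0.0621)

At (-3, -1/2): F = (-26.2500, 12.5000).
Jacobian J = [[4·p·q - 4·p - 2·q^2, 2·p^2 - 4·p·q - 6·q], [4·p - 2·q^2 - 4·q, -4·p·q - 4·p]].
At the point, J = [[17.5000, 15.0000], [-10.5000, 6.0000]] (det J = 262.5000).
Solving J·Δ = −F gives Δ = (1.3143, 0.2167).
Then the next iterate is (p, q)₁ = (-1.6857, -0.2833).
Round to (-1.6857, -0.2833) and repeat: F = (-7.263403, 3.043519), J = [[8.492517, 5.472734], [-5.770118, 4.832565]].
Δ = (0.7127, 0.2212), so (p, q)₂ = (-0.9730, -0.0621).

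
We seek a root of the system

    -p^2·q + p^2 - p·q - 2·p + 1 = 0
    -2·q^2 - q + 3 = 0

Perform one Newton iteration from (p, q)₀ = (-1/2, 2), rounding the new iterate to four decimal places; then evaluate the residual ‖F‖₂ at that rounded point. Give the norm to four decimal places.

At (-1/2, 2): F = (2.7500, -7.0000).
Jacobian J = [[-2·p·q + 2·p - q - 2, -p^2 - p], [0, -4·q - 1]].
At the point, J = [[-3.0000, 0.2500], [0.0000, -9.0000]] (det J = 27.0000).
Solving J·Δ = −F gives Δ = (0.8519, -0.7778).
Then the next iterate is (p, q)₁ = (0.3519, 1.2222).
Re-evaluating at (0.3519, 1.2222): F = (-0.161408, -1.209746), so ‖F‖₂ = 1.2205.

1.2205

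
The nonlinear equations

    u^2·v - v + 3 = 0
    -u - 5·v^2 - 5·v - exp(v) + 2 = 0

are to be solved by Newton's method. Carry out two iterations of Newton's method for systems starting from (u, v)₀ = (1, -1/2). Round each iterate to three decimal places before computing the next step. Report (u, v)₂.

(3.026, -1.622)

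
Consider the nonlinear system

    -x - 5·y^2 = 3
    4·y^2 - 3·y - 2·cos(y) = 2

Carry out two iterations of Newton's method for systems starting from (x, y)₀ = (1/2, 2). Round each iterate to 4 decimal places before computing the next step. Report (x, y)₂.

At (1/2, 2): F = (-23.5000, 8.832294).
Jacobian J = [[-1, -10·y], [0, 8·y + 2·sin(y) - 3]].
At the point, J = [[-1.0000, -20.0000], [0.0000, 14.818595]] (det J = -14.818595).
Solving J·Δ = −F gives Δ = (-11.5794, -0.5960).
Then the next iterate is (x, y)₁ = (-11.0794, 1.4040).
Round to (-11.0794, 1.4040) and repeat: F = (-1.776680, 1.340816), J = [[-1.0000, -14.0400], [0.0000, 10.204243]].
Δ = (0.0681, -0.1314), so (x, y)₂ = (-11.0113, 1.2726).

(-11.0113, 1.2726)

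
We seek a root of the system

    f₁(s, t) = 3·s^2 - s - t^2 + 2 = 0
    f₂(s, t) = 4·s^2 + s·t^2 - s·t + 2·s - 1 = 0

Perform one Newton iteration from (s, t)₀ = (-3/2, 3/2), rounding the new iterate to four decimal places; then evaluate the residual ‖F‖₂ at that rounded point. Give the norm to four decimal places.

943.2204

At (-3/2, 3/2): F = (8.0000, 3.8750).
Jacobian J = [[6·s - 1, -2·t], [8·s + t^2 - t + 2, 2·s·t - s]].
At the point, J = [[-10.0000, -3.0000], [-9.2500, -3.0000]] (det J = 2.2500).
Solving J·Δ = −F gives Δ = (5.5000, -15.6667).
Then the next iterate is (s, t)₁ = (4.0000, -14.1667).
Re-evaluating at (4.0000, -14.1667): F = (-154.695389, 930.448356), so ‖F‖₂ = 943.2204.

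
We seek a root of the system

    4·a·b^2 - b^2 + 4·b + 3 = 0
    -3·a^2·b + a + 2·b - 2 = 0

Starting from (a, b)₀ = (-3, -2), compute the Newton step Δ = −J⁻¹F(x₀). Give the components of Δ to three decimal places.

At (-3, -2): F = (-57.000, 45.000).
Jacobian J = [[4·b^2, 8·a·b - 2·b + 4], [-6·a·b + 1, -3·a^2 + 2]].
At the point, J = [[16.000, 56.000], [-35.000, -25.000]] (det J = 1560.000).
Solving J·Δ = −F gives Δ = (0.702, 0.817).

(0.702, 0.817)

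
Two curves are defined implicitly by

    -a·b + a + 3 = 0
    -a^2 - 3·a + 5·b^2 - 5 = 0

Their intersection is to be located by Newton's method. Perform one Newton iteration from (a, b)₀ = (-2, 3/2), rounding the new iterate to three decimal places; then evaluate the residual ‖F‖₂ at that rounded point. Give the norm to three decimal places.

At (-2, 3/2): F = (4.000, 8.250).
Jacobian J = [[-b + 1, -a], [-2·a - 3, 10·b]].
At the point, J = [[-0.500, 2.000], [1.000, 15.000]] (det J = -9.500).
Solving J·Δ = −F gives Δ = (4.579, -0.855).
Then the next iterate is (a, b)₁ = (2.579, 0.645).
Re-evaluating at (2.579, 0.645): F = (3.91555, -17.30812), so ‖F‖₂ = 17.745.

17.745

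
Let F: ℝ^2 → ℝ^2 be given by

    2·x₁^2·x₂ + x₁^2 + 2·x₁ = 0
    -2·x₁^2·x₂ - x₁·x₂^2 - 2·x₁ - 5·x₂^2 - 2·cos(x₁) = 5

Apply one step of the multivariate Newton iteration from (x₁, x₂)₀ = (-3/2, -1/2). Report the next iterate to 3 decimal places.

At (-3/2, -1/2): F = (-3.000, -0.76647).
Jacobian J = [[4·x₁·x₂ + 2·x₁ + 2, 2·x₁^2], [-4·x₁·x₂ - x₂^2 + 2·sin(x₁) - 2, -2·x₁^2 - 2·x₁·x₂ - 10·x₂]].
At the point, J = [[2.000, 4.500], [-7.24499, -1.000]] (det J = 30.60245).
Solving J·Δ = −F gives Δ = (-0.211, 0.760).
Then the next iterate is (x₁, x₂)₁ = (-1.711, 0.260).

(-1.711, 0.260)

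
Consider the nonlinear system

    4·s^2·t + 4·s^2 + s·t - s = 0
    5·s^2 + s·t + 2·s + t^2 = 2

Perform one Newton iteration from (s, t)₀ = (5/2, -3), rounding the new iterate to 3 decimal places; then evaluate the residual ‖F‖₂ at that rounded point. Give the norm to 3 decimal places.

At (5/2, -3): F = (-60.000, 35.750).
Jacobian J = [[8·s·t + 8·s + t - 1, 4·s^2 + s], [10·s + t + 2, s + 2·t]].
At the point, J = [[-44.000, 27.500], [24.000, -3.500]] (det J = -506.000).
Solving J·Δ = −F gives Δ = (-1.528, -0.263).
Then the next iterate is (s, t)₁ = (0.972, -3.263).
Re-evaluating at (0.972, -3.263): F = (-12.69582, 12.14345), so ‖F‖₂ = 17.568.

17.568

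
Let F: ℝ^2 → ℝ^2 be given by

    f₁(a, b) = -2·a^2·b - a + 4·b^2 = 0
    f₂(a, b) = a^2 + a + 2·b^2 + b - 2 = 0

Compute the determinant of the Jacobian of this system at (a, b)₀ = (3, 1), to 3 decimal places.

5.000

J = [[-4·a·b - 1, -2·a^2 + 8·b], [2·a + 1, 4·b + 1]].
At the point, J = [[-13.000, -10.000], [7.000, 5.000]].
det J = 5.000.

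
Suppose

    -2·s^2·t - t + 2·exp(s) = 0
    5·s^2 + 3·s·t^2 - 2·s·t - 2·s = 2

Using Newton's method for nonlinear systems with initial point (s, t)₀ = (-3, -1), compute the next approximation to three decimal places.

At (-3, -1): F = (19.09957, 34.000).
Jacobian J = [[-4·s·t + 2·exp(s), -2·s^2 - 1], [10·s + 3·t^2 - 2·t - 2, 6·s·t - 2·s]].
At the point, J = [[-11.90043, -19.000], [-27.000, 24.000]] (det J = -798.61022).
Solving J·Δ = −F gives Δ = (1.383, 0.139).
Then the next iterate is (s, t)₁ = (-1.617, -0.861).

(-1.617, -0.861)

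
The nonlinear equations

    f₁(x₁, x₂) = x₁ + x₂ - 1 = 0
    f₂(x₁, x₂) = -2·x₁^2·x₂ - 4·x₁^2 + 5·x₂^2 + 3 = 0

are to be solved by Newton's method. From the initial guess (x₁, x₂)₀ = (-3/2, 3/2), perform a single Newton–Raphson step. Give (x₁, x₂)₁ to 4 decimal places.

At (-3/2, 3/2): F = (-1.0000, -1.5000).
Jacobian J = [[1, 1], [-4·x₁·x₂ - 8·x₁, -2·x₁^2 + 10·x₂]].
At the point, J = [[1.0000, 1.0000], [21.0000, 10.5000]] (det J = -10.5000).
Solving J·Δ = −F gives Δ = (-0.8571, 1.8571).
Then the next iterate is (x₁, x₂)₁ = (-2.3571, 3.3571).

(-2.3571, 3.3571)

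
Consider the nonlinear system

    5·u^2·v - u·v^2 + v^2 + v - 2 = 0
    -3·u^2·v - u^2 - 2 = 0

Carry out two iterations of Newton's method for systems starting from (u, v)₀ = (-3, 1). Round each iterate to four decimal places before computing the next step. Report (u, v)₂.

At (-3, 1): F = (48.0000, -38.0000).
Jacobian J = [[10·u·v - v^2, 5·u^2 - 2·u·v + 2·v + 1], [-6·u·v - 2·u, -3·u^2]].
At the point, J = [[-31.0000, 54.0000], [24.0000, -27.0000]] (det J = -459.0000).
Solving J·Δ = −F gives Δ = (1.6471, 0.0566).
Then the next iterate is (u, v)₁ = (-1.3529, 1.0566).
Round to (-1.3529, 1.0566) and repeat: F = (11.353064, -9.632145), J = [[-15.411145, 15.123840], [11.282645, -5.491015]].
Δ = (0.9689, 0.2366), so (u, v)₂ = (-0.3840, 1.2932).

(-0.3840, 1.2932)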